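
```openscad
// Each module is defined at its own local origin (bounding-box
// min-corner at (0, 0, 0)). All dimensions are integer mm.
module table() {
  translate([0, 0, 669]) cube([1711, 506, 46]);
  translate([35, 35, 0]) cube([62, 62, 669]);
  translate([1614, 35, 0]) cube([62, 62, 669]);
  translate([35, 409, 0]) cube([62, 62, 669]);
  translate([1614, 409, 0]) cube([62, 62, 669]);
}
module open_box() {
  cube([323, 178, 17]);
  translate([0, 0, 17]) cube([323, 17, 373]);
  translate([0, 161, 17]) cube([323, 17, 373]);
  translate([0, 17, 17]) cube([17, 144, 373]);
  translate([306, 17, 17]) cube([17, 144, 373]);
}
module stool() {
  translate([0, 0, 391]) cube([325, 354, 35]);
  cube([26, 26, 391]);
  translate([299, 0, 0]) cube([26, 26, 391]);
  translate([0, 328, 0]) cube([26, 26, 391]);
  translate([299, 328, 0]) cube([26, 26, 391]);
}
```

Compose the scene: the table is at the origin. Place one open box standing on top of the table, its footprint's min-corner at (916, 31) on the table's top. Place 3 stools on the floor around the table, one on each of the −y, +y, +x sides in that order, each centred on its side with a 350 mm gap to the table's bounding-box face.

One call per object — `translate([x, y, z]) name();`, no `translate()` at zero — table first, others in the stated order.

table();
translate([916, 31, 715]) open_box();
translate([693, -704, 0]) stool();
translate([693, 856, 0]) stool();
translate([2061, 76, 0]) stool();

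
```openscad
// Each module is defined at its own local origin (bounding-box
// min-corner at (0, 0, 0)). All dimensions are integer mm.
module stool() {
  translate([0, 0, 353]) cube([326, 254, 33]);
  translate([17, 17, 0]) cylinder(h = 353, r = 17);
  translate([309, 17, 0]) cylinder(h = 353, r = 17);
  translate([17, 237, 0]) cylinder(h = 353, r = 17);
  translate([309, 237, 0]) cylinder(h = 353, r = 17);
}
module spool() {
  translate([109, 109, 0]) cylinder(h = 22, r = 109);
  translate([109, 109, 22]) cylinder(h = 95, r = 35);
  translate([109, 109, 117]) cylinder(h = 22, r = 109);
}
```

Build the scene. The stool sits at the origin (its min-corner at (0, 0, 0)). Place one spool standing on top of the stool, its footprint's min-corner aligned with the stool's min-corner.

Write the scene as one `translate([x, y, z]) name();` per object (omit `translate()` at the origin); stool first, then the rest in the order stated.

stool();
translate([0, 0, 386]) spool();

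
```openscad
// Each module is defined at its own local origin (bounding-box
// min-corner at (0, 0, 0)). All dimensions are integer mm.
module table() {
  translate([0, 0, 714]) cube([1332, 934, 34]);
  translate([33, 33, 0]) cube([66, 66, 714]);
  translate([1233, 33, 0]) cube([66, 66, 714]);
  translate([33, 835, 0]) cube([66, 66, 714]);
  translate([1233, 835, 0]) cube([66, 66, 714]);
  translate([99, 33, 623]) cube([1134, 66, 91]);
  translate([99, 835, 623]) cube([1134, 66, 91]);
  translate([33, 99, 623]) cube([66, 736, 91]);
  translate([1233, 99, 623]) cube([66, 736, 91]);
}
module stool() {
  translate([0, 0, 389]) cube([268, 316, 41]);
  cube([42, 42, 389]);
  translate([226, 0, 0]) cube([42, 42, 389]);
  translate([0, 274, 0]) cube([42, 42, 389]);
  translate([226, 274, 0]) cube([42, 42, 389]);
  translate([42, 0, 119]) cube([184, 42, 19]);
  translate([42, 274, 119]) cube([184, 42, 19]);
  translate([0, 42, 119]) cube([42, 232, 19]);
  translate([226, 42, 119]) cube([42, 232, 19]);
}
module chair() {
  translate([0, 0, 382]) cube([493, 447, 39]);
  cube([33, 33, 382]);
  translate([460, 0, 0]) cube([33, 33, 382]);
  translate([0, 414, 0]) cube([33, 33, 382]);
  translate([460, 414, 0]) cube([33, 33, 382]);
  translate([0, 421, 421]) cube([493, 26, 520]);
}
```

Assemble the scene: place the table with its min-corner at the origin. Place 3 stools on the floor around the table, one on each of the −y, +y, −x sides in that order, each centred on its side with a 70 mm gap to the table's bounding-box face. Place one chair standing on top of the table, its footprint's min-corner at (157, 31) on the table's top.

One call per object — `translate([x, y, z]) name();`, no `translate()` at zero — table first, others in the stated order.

table();
translate([532, -386, 0]) stool();
translate([532, 1004, 0]) stool();
translate([-338, 309, 0]) stool();
translate([157, 31, 748]) chair();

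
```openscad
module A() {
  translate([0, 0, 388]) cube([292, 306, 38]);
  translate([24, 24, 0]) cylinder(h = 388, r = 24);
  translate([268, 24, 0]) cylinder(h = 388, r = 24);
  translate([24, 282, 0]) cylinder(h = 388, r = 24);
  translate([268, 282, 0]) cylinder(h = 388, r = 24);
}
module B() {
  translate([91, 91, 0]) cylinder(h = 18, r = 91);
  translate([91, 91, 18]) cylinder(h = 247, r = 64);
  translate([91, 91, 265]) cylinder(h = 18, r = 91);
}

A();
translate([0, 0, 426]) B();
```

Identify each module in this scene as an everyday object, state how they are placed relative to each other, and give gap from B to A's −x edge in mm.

A is a stool. B is a spool. The spool is on top of the stool. The gap from the spool to the stool's −x edge is 0 mm.

The spool's min-x is at 0; the stool's min-x is 0; gap = 0 mm.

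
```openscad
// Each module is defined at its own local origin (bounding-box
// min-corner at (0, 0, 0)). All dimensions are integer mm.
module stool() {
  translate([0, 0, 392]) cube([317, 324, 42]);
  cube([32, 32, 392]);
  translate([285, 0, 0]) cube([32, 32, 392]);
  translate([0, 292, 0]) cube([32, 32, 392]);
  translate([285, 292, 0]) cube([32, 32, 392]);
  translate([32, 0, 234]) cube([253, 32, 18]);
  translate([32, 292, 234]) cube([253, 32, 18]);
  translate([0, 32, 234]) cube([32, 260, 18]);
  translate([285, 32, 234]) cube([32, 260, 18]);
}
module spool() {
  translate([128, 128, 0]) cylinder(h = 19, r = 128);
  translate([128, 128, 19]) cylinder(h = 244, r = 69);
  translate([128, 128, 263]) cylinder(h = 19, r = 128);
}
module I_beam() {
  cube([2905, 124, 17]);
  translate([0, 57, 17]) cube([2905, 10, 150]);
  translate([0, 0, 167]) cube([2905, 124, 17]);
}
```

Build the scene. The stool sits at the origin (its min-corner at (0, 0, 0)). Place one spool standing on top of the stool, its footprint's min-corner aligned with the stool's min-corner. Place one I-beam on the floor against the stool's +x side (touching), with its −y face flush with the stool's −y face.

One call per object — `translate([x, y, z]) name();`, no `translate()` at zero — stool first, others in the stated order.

stool();
translate([0, 0, 434]) spool();
translate([317, 0, 0]) I_beam();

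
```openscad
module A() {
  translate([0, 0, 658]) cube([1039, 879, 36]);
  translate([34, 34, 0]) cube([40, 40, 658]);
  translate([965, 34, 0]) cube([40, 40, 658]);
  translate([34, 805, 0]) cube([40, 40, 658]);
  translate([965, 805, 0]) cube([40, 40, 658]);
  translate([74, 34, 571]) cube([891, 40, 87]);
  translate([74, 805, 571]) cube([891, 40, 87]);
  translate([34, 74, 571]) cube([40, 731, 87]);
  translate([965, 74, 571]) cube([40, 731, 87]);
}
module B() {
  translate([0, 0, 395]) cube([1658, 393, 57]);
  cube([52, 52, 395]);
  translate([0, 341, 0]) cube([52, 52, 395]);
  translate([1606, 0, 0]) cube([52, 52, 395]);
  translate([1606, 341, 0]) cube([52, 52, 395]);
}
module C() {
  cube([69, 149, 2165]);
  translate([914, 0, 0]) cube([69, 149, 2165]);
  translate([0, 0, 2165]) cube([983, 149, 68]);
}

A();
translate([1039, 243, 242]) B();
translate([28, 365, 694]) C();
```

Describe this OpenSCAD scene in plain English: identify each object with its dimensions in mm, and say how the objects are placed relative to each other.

A is a table with a 1039×879 mm rectangular top, 36 mm thick, top surface at z = 694 mm, supported by four 40×40 mm square legs, each inset 34 mm from the nearest pair of top edges, running from the floor. Four apron rails, 40 mm thick and 87 mm tall, run between adjacent legs with their top edges flush with the underside of the top and their outer faces flush with the legs' outer faces.

B is a long wooden bench with a 1658 mm (x) × 393 mm (y) seat, 57 mm thick, its top surface 452 mm above the floor. Four 52 mm square legs at the seat corners, flush with the edges, run from z = 0 to the seat underside.

C is a door frame. The clear opening is 845 mm wide and 2165 mm high. Two 69 mm wide jambs, 149 mm deep, stand either side of the opening from the floor to the top of the opening. A 68 mm thick head sits across the top of both jambs, spanning the full outside width of the frame.

The bench is beside the table with their tops flush at z = 694. The door frame is on top of the table, centred.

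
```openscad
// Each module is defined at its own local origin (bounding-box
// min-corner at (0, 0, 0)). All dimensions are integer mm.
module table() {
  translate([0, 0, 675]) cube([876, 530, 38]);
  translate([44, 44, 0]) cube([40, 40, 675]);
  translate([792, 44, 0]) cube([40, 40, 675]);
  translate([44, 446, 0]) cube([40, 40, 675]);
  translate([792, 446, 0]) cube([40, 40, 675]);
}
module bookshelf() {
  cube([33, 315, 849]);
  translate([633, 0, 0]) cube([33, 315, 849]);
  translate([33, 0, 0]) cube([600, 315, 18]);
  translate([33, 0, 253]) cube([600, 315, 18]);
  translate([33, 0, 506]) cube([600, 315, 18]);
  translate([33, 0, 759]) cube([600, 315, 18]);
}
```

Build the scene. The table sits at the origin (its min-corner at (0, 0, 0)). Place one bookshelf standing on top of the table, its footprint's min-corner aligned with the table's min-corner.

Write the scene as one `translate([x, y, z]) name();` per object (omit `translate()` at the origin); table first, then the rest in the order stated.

table();
translate([0, 0, 713]) bookshelf();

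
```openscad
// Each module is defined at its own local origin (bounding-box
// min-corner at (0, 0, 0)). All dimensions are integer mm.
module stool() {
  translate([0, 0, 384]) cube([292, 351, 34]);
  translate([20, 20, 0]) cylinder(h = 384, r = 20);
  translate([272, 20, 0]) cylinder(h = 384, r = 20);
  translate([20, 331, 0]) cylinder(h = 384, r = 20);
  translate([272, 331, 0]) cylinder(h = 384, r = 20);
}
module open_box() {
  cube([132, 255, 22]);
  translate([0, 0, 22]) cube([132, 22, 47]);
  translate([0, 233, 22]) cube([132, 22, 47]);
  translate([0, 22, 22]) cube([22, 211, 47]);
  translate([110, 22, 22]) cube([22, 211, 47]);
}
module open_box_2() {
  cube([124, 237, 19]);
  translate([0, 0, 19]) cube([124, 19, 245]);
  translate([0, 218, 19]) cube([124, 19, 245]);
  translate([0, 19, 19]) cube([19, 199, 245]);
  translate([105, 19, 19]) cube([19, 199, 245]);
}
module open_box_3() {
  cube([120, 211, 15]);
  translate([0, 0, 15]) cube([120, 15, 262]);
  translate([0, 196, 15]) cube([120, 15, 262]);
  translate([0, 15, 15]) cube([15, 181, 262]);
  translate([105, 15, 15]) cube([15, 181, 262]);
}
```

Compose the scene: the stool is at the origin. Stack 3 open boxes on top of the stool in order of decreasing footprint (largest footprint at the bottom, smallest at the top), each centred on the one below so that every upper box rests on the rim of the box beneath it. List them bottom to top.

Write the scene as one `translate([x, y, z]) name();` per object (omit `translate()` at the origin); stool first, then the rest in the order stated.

stool();
translate([80, 48, 418]) open_box();
translate([84, 57, 487]) open_box_2();
translate([86, 70, 751]) open_box_3();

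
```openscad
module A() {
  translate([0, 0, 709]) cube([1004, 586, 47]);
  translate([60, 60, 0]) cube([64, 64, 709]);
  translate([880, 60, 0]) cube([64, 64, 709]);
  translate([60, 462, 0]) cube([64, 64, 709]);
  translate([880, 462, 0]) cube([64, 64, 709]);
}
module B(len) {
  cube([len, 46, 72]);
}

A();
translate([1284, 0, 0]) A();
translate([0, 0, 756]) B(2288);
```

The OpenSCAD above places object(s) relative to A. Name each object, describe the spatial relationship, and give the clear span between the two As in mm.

A is a table. B is a beam. A beam spans the tops of two tables. The clear span between the two tables is 280 mm.

Second table starts at x = 1284; first ends at x = 1004; clear span = 1284 − 1004 = 280 mm.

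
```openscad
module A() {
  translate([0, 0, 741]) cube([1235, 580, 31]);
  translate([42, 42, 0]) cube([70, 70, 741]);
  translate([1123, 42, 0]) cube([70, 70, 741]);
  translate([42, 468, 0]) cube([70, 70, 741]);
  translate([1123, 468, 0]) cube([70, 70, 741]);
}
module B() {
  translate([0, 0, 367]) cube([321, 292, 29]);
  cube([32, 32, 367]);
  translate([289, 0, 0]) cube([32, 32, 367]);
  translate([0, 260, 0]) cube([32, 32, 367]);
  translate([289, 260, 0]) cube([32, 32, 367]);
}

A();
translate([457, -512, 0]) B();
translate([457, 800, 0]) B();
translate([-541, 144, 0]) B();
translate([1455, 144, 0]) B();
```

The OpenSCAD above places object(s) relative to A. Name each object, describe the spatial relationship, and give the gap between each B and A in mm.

A is a table. B is a stool. Four stools sit around the table at the −y, +y, −x, +x sides. The gap between each stool and the table is 220 mm.

Each stool's nearest face is 220 mm from the table's bounding box.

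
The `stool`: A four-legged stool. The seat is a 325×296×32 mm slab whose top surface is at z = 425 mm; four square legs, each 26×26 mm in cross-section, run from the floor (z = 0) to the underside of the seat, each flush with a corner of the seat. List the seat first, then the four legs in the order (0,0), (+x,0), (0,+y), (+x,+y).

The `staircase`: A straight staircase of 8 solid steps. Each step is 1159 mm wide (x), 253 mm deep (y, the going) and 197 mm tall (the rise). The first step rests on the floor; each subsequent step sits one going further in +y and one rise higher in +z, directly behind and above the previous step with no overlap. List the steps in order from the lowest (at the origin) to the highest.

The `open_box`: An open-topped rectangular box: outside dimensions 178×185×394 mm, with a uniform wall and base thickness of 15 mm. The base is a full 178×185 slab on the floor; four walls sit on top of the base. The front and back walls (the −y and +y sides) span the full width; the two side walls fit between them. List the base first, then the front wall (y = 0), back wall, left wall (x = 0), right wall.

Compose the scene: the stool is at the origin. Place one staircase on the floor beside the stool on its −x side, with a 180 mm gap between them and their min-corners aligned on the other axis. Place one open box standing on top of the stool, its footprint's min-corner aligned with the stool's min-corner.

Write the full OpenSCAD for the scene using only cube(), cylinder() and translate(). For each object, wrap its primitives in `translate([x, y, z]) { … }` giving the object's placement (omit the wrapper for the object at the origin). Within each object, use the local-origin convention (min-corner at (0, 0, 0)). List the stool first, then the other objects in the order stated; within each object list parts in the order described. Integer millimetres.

translate([0, 0, 393]) cube([325, 296, 32]);
cube([26, 26, 393]);
translate([299, 0, 0]) cube([26, 26, 393]);
translate([0, 270, 0]) cube([26, 26, 393]);
translate([299, 270, 0]) cube([26, 26, 393]);
translate([-1339, 0, 0]) {
  cube([1159, 253, 197]);
  translate([0, 253, 197]) cube([1159, 253, 197]);
  translate([0, 506, 394]) cube([1159, 253, 197]);
  translate([0, 759, 591]) cube([1159, 253, 197]);
  translate([0, 1012, 788]) cube([1159, 253, 197]);
  translate([0, 1265, 985]) cube([1159, 253, 197]);
  translate([0, 1518, 1182]) cube([1159, 253, 197]);
  translate([0, 1771, 1379]) cube([1159, 253, 197]);
}
translate([0, 0, 425]) {
  cube([178, 185, 15]);
  translate([0, 0, 15]) cube([178, 15, 379]);
  translate([0, 170, 15]) cube([178, 15, 379]);
  translate([0, 15, 15]) cube([15, 155, 379]);
  translate([163, 15, 15]) cube([15, 155, 379]);
}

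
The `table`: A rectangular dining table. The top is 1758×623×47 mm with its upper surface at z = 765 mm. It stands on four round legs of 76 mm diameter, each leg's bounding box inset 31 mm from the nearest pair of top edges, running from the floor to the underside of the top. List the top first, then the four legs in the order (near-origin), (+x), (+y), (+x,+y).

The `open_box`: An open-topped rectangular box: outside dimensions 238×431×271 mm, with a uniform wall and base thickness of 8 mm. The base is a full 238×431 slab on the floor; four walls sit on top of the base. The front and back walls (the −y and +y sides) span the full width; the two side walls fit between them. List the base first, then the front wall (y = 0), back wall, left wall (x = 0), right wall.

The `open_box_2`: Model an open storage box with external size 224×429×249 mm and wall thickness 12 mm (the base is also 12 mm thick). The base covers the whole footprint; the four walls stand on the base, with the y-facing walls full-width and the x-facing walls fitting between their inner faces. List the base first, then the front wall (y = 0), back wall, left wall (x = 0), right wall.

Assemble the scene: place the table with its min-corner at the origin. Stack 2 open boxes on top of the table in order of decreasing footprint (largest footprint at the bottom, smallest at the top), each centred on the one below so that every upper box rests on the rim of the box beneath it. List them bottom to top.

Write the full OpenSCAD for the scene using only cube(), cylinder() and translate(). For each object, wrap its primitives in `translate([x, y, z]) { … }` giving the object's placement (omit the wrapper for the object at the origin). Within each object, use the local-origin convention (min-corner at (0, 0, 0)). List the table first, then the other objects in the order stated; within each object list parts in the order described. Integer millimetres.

translate([0, 0, 718]) cube([1758, 623, 47]);
translate([69, 69, 0]) cylinder(h = 718, r = 38);
translate([1689, 69, 0]) cylinder(h = 718, r = 38);
translate([69, 554, 0]) cylinder(h = 718, r = 38);
translate([1689, 554, 0]) cylinder(h = 718, r = 38);
translate([760, 96, 765]) {
  cube([238, 431, 8]);
  translate([0, 0, 8]) cube([238, 8, 263]);
  translate([0, 423, 8]) cube([238, 8, 263]);
  translate([0, 8, 8]) cube([8, 415, 263]);
  translate([230, 8, 8]) cube([8, 415, 263]);
}
translate([767, 97, 1036]) {
  cube([224, 429, 12]);
  translate([0, 0, 12]) cube([224, 12, 237]);
  translate([0, 417, 12]) cube([224, 12, 237]);
  translate([0, 12, 12]) cube([12, 405, 237]);
  translate([212, 12, 12]) cube([12, 405, 237]);
}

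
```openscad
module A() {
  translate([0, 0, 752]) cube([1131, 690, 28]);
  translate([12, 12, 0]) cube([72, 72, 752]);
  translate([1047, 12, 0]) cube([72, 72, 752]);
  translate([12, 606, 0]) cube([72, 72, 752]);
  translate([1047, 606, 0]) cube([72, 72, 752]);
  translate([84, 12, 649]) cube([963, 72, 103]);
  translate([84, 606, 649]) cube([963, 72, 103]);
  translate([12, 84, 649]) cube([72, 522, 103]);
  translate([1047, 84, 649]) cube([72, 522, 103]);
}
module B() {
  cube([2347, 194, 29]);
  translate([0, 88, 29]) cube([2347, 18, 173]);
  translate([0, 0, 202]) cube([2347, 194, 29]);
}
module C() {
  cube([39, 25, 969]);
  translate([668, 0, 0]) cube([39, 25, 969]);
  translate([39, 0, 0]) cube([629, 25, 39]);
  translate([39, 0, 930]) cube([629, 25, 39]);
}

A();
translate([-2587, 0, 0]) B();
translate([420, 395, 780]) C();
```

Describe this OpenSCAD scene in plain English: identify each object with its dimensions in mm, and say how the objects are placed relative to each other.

A is a table: top 1131 mm (x) × 690 mm (y), 28 mm thick, upper face at z = 780 mm, on four 72×72 mm square legs, each inset 12 mm from the nearest pair of top edges, running from z = 0 to the bottom of the top. Four apron rails, 72 mm thick and 103 mm tall, run between adjacent legs with their top edges flush with the underside of the top and their outer faces flush with the legs' outer faces.

B is an I-beam lying along x, 2347 mm long. Overall section height 231 mm. Two flanges 194 mm wide (y) and 29 mm thick, one on the floor and one at the top; a web 18 mm thick runs between them, centred on the flange width.

C is a rectangular picture frame lying in the x–z plane (depth along y). The opening is 629 mm wide (x) by 891 mm tall (z), surrounded by a border 39 mm wide on all four sides. The frame is 25 mm deep and is made of two full-height vertical stiles with two horizontal rails fitted between them.

The I-beam is on the floor beside the table on its −x side. The picture frame is on top of the table.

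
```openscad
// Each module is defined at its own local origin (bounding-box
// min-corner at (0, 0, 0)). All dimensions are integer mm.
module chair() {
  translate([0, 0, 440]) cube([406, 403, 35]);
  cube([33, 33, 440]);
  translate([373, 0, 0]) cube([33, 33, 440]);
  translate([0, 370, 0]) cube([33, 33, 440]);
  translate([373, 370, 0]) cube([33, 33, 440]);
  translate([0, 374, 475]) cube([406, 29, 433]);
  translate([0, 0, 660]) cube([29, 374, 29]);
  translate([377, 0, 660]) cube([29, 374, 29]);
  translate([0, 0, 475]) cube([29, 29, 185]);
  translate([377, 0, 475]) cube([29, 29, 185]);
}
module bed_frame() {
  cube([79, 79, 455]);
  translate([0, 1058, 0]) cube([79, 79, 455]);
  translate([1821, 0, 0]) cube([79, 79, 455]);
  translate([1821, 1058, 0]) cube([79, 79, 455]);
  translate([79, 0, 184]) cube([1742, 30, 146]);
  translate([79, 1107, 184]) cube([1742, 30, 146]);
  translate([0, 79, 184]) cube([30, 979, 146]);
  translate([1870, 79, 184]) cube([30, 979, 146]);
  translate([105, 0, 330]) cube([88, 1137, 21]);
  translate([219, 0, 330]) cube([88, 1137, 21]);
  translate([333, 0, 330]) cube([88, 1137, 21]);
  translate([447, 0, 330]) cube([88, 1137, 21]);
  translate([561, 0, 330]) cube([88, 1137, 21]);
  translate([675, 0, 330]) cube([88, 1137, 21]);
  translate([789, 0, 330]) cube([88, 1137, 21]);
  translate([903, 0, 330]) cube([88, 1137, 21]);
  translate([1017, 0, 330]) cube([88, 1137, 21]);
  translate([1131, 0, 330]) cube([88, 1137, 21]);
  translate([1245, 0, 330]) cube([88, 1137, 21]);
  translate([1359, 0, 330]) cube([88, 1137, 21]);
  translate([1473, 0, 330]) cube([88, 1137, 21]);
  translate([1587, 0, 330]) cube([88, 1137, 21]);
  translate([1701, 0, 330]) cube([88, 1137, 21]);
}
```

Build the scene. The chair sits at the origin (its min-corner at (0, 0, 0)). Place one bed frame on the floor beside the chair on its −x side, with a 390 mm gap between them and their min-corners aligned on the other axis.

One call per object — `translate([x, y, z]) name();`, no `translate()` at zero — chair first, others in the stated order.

chair();
translate([-2290, 0, 0]) bed_frame();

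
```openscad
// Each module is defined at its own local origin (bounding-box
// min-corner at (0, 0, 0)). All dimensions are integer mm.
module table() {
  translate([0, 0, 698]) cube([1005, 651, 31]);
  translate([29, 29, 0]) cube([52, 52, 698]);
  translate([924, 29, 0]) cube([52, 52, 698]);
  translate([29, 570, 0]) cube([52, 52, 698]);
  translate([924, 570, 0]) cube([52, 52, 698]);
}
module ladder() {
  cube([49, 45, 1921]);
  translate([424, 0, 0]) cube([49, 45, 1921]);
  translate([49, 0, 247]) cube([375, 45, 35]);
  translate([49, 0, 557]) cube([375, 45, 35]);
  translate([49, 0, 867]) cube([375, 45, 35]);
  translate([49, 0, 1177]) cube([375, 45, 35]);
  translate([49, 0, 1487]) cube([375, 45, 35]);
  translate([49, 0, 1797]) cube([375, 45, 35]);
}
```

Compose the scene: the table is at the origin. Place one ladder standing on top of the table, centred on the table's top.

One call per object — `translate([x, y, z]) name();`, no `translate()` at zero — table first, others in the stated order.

table();
translate([266, 303, 729]) ladder();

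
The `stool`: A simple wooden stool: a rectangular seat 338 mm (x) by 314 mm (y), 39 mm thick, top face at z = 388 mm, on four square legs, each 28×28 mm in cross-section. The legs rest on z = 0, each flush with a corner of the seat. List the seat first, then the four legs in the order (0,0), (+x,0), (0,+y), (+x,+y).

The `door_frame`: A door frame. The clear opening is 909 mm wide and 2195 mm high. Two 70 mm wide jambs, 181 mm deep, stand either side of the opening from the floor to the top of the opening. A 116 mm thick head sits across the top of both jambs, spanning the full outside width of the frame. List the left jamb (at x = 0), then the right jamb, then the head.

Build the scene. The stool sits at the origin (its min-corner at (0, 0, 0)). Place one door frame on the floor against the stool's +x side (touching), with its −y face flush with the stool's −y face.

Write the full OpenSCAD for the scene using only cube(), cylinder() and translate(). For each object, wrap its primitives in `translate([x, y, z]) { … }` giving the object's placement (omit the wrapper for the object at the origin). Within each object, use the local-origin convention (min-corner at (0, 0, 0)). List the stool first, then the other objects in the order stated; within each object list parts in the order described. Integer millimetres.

translate([0, 0, 349]) cube([338, 314, 39]);
cube([28, 28, 349]);
translate([310, 0, 0]) cube([28, 28, 349]);
translate([0, 286, 0]) cube([28, 28, 349]);
translate([310, 286, 0]) cube([28, 28, 349]);
translate([338, 0, 0]) {
  cube([70, 181, 2195]);
  translate([979, 0, 0]) cube([70, 181, 2195]);
  translate([0, 0, 2195]) cube([1049, 181, 116]);
}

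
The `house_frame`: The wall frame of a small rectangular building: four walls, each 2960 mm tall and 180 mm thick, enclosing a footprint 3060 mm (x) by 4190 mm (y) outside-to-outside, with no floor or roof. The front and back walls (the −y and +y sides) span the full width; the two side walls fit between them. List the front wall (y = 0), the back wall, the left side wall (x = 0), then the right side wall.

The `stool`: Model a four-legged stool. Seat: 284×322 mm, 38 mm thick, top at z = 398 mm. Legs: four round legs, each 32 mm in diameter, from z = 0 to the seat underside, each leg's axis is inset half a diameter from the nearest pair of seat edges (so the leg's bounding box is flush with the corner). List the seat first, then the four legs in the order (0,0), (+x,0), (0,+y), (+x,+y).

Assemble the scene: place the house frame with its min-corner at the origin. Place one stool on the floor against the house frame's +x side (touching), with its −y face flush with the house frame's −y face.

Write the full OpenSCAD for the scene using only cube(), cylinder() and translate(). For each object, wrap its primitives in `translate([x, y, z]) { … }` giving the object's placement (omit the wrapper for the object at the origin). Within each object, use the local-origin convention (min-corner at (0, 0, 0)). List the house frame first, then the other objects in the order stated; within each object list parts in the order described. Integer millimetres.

cube([3060, 180, 2960]);
translate([0, 4010, 0]) cube([3060, 180, 2960]);
translate([0, 180, 0]) cube([180, 3830, 2960]);
translate([2880, 180, 0]) cube([180, 3830, 2960]);
translate([3060, 0, 0]) {
  translate([0, 0, 360]) cube([284, 322, 38]);
  translate([16, 16, 0]) cylinder(h = 360, r = 16);
  translate([268, 16, 0]) cylinder(h = 360, r = 16);
  translate([16, 306, 0]) cylinder(h = 360, r = 16);
  translate([268, 306, 0]) cylinder(h = 360, r = 16);
}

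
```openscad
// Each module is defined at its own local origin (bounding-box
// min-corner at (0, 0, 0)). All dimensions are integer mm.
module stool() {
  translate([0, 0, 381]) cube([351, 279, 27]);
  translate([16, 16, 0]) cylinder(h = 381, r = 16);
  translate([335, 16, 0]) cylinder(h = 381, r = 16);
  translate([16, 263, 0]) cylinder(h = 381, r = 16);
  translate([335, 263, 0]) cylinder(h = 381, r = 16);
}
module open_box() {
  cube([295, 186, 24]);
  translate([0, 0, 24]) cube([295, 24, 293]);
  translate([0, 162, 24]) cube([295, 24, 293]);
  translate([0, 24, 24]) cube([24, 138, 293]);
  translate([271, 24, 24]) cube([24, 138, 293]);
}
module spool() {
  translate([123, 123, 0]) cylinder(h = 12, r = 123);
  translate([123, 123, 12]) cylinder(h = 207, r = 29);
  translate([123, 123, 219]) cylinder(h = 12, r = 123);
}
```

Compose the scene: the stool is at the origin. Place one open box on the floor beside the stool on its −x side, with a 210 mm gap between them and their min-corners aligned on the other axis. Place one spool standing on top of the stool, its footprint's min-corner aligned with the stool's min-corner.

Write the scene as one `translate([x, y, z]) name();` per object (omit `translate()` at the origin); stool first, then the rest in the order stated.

stool();
translate([-505, 0, 0]) open_box();
translate([0, 0, 408]) spool();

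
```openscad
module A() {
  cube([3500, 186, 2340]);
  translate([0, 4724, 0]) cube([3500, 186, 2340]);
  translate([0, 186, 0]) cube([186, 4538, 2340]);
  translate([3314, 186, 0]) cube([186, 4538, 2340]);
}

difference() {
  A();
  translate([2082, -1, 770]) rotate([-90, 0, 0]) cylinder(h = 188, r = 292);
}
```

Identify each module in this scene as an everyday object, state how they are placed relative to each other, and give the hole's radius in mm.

A is a house frame. The house frame has a circular hole through its front wall. The hole's radius is 292 mm.

The subtracted cylinder has r = 292 mm.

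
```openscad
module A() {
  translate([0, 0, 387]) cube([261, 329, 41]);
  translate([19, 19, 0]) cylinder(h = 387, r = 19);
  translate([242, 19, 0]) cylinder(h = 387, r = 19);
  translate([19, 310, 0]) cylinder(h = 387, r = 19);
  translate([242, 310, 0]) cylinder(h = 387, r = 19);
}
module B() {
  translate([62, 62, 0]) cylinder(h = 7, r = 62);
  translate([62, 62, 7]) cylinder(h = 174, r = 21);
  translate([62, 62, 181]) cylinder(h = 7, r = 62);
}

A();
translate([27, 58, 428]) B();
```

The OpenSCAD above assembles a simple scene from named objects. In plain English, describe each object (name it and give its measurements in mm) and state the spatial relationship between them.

A is a four-legged stool. The seat is a 261×329×41 mm slab whose top surface is at z = 428 mm; four round legs, each 38 mm in diameter, run from the floor (z = 0) to the underside of the seat, each leg's axis is inset half a diameter from the nearest pair of seat edges (so the leg's bounding box is flush with the corner).

B is a spool: two coaxial disc flanges of radius 62 mm and thickness 7 mm, joined by a core cylinder of radius 21 mm and height 174 mm. The lower flange rests on z = 0 and the three cylinders share a vertical axis.

The spool is on top of the stool.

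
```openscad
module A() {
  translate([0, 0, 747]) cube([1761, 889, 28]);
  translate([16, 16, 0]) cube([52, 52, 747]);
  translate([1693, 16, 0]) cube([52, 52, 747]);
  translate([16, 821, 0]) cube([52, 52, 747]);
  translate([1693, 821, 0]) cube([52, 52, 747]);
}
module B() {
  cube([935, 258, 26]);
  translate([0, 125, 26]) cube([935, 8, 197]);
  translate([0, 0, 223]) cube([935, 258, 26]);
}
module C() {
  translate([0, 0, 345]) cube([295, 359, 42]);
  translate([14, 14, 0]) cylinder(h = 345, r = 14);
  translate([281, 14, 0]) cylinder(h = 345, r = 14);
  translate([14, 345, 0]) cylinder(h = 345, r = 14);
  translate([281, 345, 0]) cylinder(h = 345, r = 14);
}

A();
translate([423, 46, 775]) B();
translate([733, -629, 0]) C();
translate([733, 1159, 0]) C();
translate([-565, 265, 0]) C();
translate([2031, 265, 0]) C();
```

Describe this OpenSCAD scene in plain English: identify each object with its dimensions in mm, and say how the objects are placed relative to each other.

A is a rectangular dining table. The top is 1761×889×28 mm with its upper surface at z = 775 mm. It stands on four 52×52 mm square legs, each inset 16 mm from the nearest pair of top edges, running from the floor to the underside of the top.

B is an I-beam lying along x, 935 mm long. Overall section height 249 mm. Two flanges 258 mm wide (y) and 26 mm thick, one on the floor and one at the top; a web 8 mm thick runs between them, centred on the flange width.

C is a simple wooden stool: a rectangular seat 295 mm (x) by 359 mm (y), 42 mm thick, top face at z = 387 mm, on four round legs, each 28 mm in diameter. The legs rest on z = 0, each leg's axis is inset half a diameter from the nearest pair of seat edges (so the leg's bounding box is flush with the corner).

The I-beam is on top of the table. Four stools sit around the table at the −y, +y, −x, +x sides.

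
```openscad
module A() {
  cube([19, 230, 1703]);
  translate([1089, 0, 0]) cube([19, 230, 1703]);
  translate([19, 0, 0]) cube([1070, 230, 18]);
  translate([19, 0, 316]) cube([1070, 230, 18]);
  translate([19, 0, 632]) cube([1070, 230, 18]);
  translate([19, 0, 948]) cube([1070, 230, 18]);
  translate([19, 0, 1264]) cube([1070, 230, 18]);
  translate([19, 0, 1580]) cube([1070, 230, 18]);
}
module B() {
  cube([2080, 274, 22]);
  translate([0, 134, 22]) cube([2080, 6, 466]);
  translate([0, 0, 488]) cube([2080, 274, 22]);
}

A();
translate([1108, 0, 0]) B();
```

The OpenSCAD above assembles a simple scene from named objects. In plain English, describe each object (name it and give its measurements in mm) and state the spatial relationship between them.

A is an open bookshelf. Two side panels, each 19 mm thick, 230 mm deep and 1703 mm tall, stand 1108 mm apart (outside-to-outside). Between them sit 6 shelves, each 18 mm thick and 230 mm deep, spanning the full gap between the sides. The bottom shelf rests on the floor (its underside at z = 0) and the clear gap between one shelf's top and the next shelf's underside is 298 mm.

B is an I-beam lying along x, 2080 mm long. Overall section height 510 mm. Two flanges 274 mm wide (y) and 22 mm thick, one on the floor and one at the top; a web 6 mm thick runs between them, centred on the flange width.

The I-beam is against the bookshelf's +x side, with their −y faces flush.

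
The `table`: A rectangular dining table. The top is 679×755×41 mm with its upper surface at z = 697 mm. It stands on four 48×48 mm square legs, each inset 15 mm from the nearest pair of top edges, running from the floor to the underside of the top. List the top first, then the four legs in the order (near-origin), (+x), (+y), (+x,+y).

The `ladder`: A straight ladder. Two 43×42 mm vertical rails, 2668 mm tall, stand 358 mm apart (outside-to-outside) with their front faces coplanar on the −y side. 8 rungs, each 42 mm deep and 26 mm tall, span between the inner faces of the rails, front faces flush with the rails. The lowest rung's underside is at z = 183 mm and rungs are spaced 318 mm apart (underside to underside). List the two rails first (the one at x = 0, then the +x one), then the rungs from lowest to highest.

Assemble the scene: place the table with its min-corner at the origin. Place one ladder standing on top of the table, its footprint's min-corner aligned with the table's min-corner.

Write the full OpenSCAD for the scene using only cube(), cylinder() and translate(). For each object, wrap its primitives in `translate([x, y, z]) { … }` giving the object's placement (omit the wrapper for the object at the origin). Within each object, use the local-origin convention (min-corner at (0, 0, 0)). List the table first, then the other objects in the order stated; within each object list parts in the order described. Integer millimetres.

translate([0, 0, 656]) cube([679, 755, 41]);
translate([15, 15, 0]) cube([48, 48, 656]);
translate([616, 15, 0]) cube([48, 48, 656]);
translate([15, 692, 0]) cube([48, 48, 656]);
translate([616, 692, 0]) cube([48, 48, 656]);
translate([0, 0, 697]) {
  cube([43, 42, 2668]);
  translate([315, 0, 0]) cube([43, 42, 2668]);
  translate([43, 0, 183]) cube([272, 42, 26]);
  translate([43, 0, 501]) cube([272, 42, 26]);
  translate([43, 0, 819]) cube([272, 42, 26]);
  translate([43, 0, 1137]) cube([272, 42, 26]);
  translate([43, 0, 1455]) cube([272, 42, 26]);
  translate([43, 0, 1773]) cube([272, 42, 26]);
  translate([43, 0, 2091]) cube([272, 42, 26]);
  translate([43, 0, 2409]) cube([272, 42, 26]);
}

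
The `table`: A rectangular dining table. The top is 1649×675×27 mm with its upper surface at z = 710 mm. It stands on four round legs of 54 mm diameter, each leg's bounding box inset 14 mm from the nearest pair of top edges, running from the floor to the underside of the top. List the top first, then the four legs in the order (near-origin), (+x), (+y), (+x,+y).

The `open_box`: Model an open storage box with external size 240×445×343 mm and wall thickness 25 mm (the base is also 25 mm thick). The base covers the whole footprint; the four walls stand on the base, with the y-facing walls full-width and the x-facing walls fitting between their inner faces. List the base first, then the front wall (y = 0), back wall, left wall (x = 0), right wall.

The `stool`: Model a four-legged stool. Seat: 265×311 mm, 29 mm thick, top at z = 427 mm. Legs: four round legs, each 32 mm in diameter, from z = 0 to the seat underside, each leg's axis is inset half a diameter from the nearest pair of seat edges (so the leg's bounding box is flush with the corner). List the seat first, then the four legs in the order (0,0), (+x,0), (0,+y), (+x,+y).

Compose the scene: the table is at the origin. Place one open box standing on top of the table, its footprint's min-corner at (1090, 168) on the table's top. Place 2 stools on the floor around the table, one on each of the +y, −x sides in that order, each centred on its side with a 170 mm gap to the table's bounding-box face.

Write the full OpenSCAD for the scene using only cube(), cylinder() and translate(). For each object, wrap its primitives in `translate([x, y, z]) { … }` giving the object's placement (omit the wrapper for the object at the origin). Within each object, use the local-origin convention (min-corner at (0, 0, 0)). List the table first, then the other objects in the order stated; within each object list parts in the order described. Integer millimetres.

translate([0, 0, 683]) cube([1649, 675, 27]);
translate([41, 41, 0]) cylinder(h = 683, r = 27);
translate([1608, 41, 0]) cylinder(h = 683, r = 27);
translate([41, 634, 0]) cylinder(h = 683, r = 27);
translate([1608, 634, 0]) cylinder(h = 683, r = 27);
translate([1090, 168, 710]) {
  cube([240, 445, 25]);
  translate([0, 0, 25]) cube([240, 25, 318]);
  translate([0, 420, 25]) cube([240, 25, 318]);
  translate([0, 25, 25]) cube([25, 395, 318]);
  translate([215, 25, 25]) cube([25, 395, 318]);
}
translate([692, 845, 0]) {
  translate([0, 0, 398]) cube([265, 311, 29]);
  translate([16, 16, 0]) cylinder(h = 398, r = 16);
  translate([249, 16, 0]) cylinder(h = 398, r = 16);
  translate([16, 295, 0]) cylinder(h = 398, r = 16);
  translate([249, 295, 0]) cylinder(h = 398, r = 16);
}
translate([-435, 182, 0]) {
  translate([0, 0, 398]) cube([265, 311, 29]);
  translate([16, 16, 0]) cylinder(h = 398, r = 16);
  translate([249, 16, 0]) cylinder(h = 398, r = 16);
  translate([16, 295, 0]) cylinder(h = 398, r = 16);
  translate([249, 295, 0]) cylinder(h = 398, r = 16);
}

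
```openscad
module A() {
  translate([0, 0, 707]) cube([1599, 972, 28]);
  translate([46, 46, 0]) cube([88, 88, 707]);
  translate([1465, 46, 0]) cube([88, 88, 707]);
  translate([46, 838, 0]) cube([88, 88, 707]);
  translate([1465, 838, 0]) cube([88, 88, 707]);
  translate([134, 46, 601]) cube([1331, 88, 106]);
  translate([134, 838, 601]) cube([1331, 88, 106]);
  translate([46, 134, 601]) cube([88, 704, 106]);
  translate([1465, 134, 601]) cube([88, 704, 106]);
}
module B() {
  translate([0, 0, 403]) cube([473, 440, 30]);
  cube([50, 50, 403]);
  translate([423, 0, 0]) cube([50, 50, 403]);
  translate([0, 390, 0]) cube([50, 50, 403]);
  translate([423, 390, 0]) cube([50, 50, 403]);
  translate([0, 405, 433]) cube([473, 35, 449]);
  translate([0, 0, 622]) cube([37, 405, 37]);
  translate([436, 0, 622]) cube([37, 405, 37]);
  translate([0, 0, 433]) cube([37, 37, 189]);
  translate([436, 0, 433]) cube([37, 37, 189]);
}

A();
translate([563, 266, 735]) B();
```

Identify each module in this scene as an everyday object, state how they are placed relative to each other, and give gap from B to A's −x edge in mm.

The chair's min-x is at 563; the table's min-x is 0; gap = 563 mm.

A is a table. B is a chair. The chair is on top of the table, centred. The gap from the chair to the table's −x edge is 563 mm.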